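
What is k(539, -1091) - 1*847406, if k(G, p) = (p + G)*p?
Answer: -245174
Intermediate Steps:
k(G, p) = p*(G + p) (k(G, p) = (G + p)*p = p*(G + p))
k(539, -1091) - 1*847406 = -1091*(539 - 1091) - 1*847406 = -1091*(-552) - 847406 = 602232 - 847406 = -245174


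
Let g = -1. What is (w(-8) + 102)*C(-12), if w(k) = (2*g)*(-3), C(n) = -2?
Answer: -216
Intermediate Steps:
w(k) = 6 (w(k) = (2*(-1))*(-3) = -2*(-3) = 6)
(w(-8) + 102)*C(-12) = (6 + 102)*(-2) = 108*(-2) = -216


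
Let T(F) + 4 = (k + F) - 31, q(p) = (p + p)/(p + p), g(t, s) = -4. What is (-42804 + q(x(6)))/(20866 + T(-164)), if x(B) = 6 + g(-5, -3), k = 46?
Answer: -42803/20713 ≈ -2.0665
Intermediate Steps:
x(B) = 2 (x(B) = 6 - 4 = 2)
q(p) = 1 (q(p) = (2*p)/((2*p)) = (2*p)*(1/(2*p)) = 1)
T(F) = 11 + F (T(F) = -4 + ((46 + F) - 31) = -4 + (15 + F) = 11 + F)
(-42804 + q(x(6)))/(20866 + T(-164)) = (-42804 + 1)/(20866 + (11 - 164)) = -42803/(20866 - 153) = -42803/20713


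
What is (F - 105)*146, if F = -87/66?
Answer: -170747/11 ≈ -15522.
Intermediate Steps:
F = -29/22 (F = -87*1/66 = -29/22 ≈ -1.3182)
(F - 105)*146 = (-29/22 - 105)*146 = -2339/22*146 = -170747/11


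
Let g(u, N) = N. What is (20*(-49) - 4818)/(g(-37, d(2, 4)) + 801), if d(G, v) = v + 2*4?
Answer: -5798/813 ≈ -7.1316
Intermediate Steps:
d(G, v) = 8 + v (d(G, v) = v + 8 = 8 + v)
(20*(-49) - 4818)/(g(-37, d(2, 4)) + 801) = (20*(-49) - 4818)/((8 + 4) + 801) = (-980 - 4818)/(12 + 801) = -5798/813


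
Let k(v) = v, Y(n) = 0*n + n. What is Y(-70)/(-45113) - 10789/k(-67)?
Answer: 486728847/3022571 ≈ 161.03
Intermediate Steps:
Y(n) = n (Y(n) = 0 + n = n)
Y(-70)/(-45113) - 10789/k(-67) = -70/(-45113) - 10789/(-67) = -70*(-1/45113) - 10789*(-1/67) = 70/45113 + 10789/67 = 486728847/3022571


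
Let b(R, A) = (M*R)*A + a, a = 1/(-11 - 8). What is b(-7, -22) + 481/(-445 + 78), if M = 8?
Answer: 8581230/6973 ≈ 1230.6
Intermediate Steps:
a = -1/19 (a = 1/(-19) = -1/19 ≈ -0.052632)
b(R, A) = -1/19 + 8*A*R (b(R, A) = (8*R)*A - 1/19 = 8*A*R - 1/19 = -1/19 + 8*A*R)
b(-7, -22) + 481/(-445 + 78) = (-1/19 + 8*(-22)*(-7)) + 481/(-445 + 78) = (-1/19 + 1232) + 481/(-367) = 23407/19 + 481*(-1/367) = 23407/19 - 481/367 = 8581230/6973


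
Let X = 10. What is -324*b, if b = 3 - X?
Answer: 2268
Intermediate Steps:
b = -7 (b = 3 - 1*10 = 3 - 10 = -7)
-324*b = -324*(-7) = 2268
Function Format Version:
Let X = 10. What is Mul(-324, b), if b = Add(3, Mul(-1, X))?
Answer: 2268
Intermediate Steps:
b = -7 (b = Add(3, Mul(-1, 10)) = Add(3, -10) = -7)
Mul(-324, b) = Mul(-324, -7) = 2268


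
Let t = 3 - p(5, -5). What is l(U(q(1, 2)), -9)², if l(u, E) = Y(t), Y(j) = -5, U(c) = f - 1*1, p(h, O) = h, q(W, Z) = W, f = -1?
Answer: 25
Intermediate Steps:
U(c) = -2 (U(c) = -1 - 1*1 = -1 - 1 = -2)
t = -2 (t = 3 - 1*5 = 3 - 5 = -2)
l(u, E) = -5
l(U(q(1, 2)), -9)² = (-5)² = 25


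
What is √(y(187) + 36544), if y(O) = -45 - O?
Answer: 2*√9078 ≈ 190.56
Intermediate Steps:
√(y(187) + 36544) = √((-45 - 1*187) + 36544) = √((-45 - 187) + 36544) = √(-232 + 36544) = √36312 = 2*√9078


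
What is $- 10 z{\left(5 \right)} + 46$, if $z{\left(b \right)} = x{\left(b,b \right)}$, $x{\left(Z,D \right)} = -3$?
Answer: $76$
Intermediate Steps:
$z{\left(b \right)} = -3$
$- 10 z{\left(5 \right)} + 46 = \left(-10\right) \left(-3\right) + 46 = 30 + 46 = 76$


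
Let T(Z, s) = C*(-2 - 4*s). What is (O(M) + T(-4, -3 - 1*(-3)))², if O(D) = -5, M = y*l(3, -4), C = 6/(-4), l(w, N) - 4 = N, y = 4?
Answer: 4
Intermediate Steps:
l(w, N) = 4 + N
C = -3/2 (C = 6*(-¼) = -3/2 ≈ -1.5000)
M = 0 (M = 4*(4 - 4) = 4*0 = 0)
T(Z, s) = 3 + 6*s (T(Z, s) = -3*(-2 - 4*s)/2 = 3 + 6*s)
(O(M) + T(-4, -3 - 1*(-3)))² = (-5 + (3 + 6*(-3 - 1*(-3))))² = (-5 + (3 + 6*(-3 + 3)))² = (-5 + (3 + 6*0))² = (-5 + (3 + 0))² = (-5 + 3)² = (-2)² = 4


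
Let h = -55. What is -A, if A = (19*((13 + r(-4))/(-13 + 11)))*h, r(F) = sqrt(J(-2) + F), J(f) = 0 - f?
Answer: -13585/2 - 1045*I*sqrt(2)/2 ≈ -6792.5 - 738.93*I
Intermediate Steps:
J(f) = -f
r(F) = sqrt(2 + F) (r(F) = sqrt(-1*(-2) + F) = sqrt(2 + F))
A = 13585/2 + 1045*I*sqrt(2)/2 (A = (19*((13 + sqrt(2 - 4))/(-13 + 11)))*(-55) = (19*((13 + sqrt(-2))/(-2)))*(-55) = (19*((13 + I*sqrt(2))*(-1/2)))*(-55) = (19*(-13/2 - I*sqrt(2)/2))*(-55) = (-247/2 - 19*I*sqrt(2)/2)*(-55) = 13585/2 + 1045*I*sqrt(2)/2 ≈ 6792.5 + 738.93*I)
-A = -(13585/2 + 1045*I*sqrt(2)/2) = -13585/2 - 1045*I*sqrt(2)/2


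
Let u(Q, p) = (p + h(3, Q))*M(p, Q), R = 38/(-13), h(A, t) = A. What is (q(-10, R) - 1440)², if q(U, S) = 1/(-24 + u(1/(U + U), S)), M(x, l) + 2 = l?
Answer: 81810216010000/39450961 ≈ 2.0737e+6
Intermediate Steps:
M(x, l) = -2 + l
R = -38/13 (R = 38*(-1/13) = -38/13 ≈ -2.9231)
u(Q, p) = (-2 + Q)*(3 + p) (u(Q, p) = (p + 3)*(-2 + Q) = (3 + p)*(-2 + Q) = (-2 + Q)*(3 + p))
q(U, S) = 1/(-24 + (-2 + 1/(2*U))*(3 + S)) (q(U, S) = 1/(-24 + (-2 + 1/(U + U))*(3 + S)) = 1/(-24 + (-2 + 1/(2*U))*(3 + S)))
(q(-10, R) - 1440)² = (-2*(-10)/(48*(-10) + (-1 + 4*(-10))*(3 - 38/13)) - 1440)² = (-2*(-10)/(-480 + (-1 - 40)*(1/13)) - 1440)² = (-2*(-10)/(-480 - 41*1/13) - 1440)² = (-2*(-10)/(-480 - 41/13) - 1440)² = (-2*(-10)/(-6281/13) - 1440)² = (-2*(-10)*(-13/6281) - 1440)² = (-260/6281 - 1440)² = (-9044900/6281)² = 81810216010000/39450961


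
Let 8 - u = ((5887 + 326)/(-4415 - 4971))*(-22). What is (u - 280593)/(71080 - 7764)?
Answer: -17327023/3909763 ≈ -4.4317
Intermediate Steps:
u = -1621/247 (u = 8 - (5887 + 326)/(-4415 - 4971)*(-22) = 8 - 6213/(-9386)*(-22) = 8 - 6213*(-1/9386)*(-22) = 8 - (-327)*(-22)/494 = 8 - 1*3597/247 = 8 - 3597/247 = -1621/247 ≈ -6.5628)
(u - 280593)/(71080 - 7764) = (-1621/247 - 280593)/(71080 - 7764) = -69308092/247/63316 = -69308092/247*1/63316 = -17327023/3909763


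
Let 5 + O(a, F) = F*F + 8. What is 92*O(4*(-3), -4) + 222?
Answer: 1970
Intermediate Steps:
O(a, F) = 3 + F² (O(a, F) = -5 + (F*F + 8) = -5 + (F² + 8) = -5 + (8 + F²) = 3 + F²)
92*O(4*(-3), -4) + 222 = 92*(3 + (-4)²) + 222 = 92*(3 + 16) + 222 = 92*19 + 222 = 1748 + 222 = 1970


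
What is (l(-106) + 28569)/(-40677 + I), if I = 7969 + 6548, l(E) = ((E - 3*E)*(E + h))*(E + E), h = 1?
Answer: -1582563/8720 ≈ -181.49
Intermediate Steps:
l(E) = -4*E²*(1 + E) (l(E) = ((E - 3*E)*(E + 1))*(E + E) = ((-2*E)*(1 + E))*(2*E) = (-2*E*(1 + E))*(2*E) = -4*E²*(1 + E))
I = 14517
(l(-106) + 28569)/(-40677 + I) = (4*(-106)²*(-1 - 1*(-106)) + 28569)/(-40677 + 14517) = (4*11236*(-1 + 106) + 28569)/(-26160) = (4*11236*105 + 28569)*(-1/26160) = (4719120 + 28569)*(-1/26160) = 4747689*(-1/26160) = -1582563/8720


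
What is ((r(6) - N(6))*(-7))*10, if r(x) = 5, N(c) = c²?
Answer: 2170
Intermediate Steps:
((r(6) - N(6))*(-7))*10 = ((5 - 1*6²)*(-7))*10 = ((5 - 1*36)*(-7))*10 = ((5 - 36)*(-7))*10 = -31*(-7)*10 = 217*10 = 2170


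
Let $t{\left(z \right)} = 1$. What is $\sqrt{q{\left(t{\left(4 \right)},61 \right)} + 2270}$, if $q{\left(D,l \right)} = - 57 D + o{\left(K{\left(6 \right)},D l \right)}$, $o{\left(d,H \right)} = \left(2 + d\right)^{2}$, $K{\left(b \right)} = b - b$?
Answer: $\sqrt{2217} \approx 47.085$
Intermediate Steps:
$K{\left(b \right)} = 0$
$q{\left(D,l \right)} = 4 - 57 D$ ($q{\left(D,l \right)} = - 57 D + \left(2 + 0\right)^{2} = - 57 D + 2^{2} = - 57 D + 4 = 4 - 57 D$)
$\sqrt{q{\left(t{\left(4 \right)},61 \right)} + 2270} = \sqrt{\left(4 - 57\right) + 2270} = \sqrt{-53 + 2270} = \sqrt{2217}$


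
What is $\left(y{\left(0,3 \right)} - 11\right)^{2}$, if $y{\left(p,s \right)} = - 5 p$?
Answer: $121$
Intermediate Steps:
$\left(y{\left(0,3 \right)} - 11\right)^{2} = \left(\left(-5\right) 0 - 11\right)^{2} = \left(0 - 11\right)^{2} = \left(-11\right)^{2} = 121$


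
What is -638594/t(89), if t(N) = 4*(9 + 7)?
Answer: -319297/32 ≈ -9978.0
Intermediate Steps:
t(N) = 64 (t(N) = 4*16 = 64)
-638594/t(89) = -638594/64 = -638594*1/64 = -319297/32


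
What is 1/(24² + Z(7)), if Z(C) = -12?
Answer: 1/564 ≈ 0.0017731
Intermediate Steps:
1/(24² + Z(7)) = 1/(24² - 12) = 1/(576 - 12) = 1/564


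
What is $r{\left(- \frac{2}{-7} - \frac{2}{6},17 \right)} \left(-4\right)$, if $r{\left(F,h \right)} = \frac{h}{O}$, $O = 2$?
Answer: $-34$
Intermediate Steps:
$r{\left(F,h \right)} = \frac{h}{2}$
$r{\left(- \frac{2}{-7} - \frac{2}{6},17 \right)} \left(-4\right) = \frac{1}{2} \cdot 17 \left(-4\right) = \frac{17}{2} \left(-4\right) = -34$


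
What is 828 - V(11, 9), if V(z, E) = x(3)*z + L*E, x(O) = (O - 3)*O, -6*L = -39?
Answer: 1539/2 ≈ 769.50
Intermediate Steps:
L = 13/2 (L = -⅙*(-39) = 13/2 ≈ 6.5000)
x(O) = O*(-3 + O) (x(O) = (-3 + O)*O = O*(-3 + O))
V(z, E) = 13*E/2 (V(z, E) = (3*(-3 + 3))*z + 13*E/2 = (3*0)*z + 13*E/2 = 0*z + 13*E/2 = 0 + 13*E/2 = 13*E/2)
828 - V(11, 9) = 828 - 13*9/2 = 828 - 1*117/2 = 828 - 117/2 = 1539/2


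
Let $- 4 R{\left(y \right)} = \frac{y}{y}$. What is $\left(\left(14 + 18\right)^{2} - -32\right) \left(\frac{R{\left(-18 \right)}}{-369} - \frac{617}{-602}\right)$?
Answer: $\frac{40096936}{37023} \approx 1083.0$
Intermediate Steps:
$R{\left(y \right)} = - \frac{1}{4}$ ($R{\left(y \right)} = - \frac{y \frac{1}{y}}{4} = \left(- \frac{1}{4}\right) 1 = - \frac{1}{4}$)
$\left(\left(14 + 18\right)^{2} - -32\right) \left(\frac{R{\left(-18 \right)}}{-369} - \frac{617}{-602}\right) = \left(\left(14 + 18\right)^{2} - -32\right) \left(- \frac{1}{4 \left(-369\right)} - \frac{617}{-602}\right) = \left(32^{2} + 32\right) \left(\left(- \frac{1}{4}\right) \left(- \frac{1}{369}\right) - - \frac{617}{602}\right) = \left(1024 + 32\right) \left(\frac{1}{1476} + \frac{617}{602}\right) = 1056 \cdot \frac{455647}{444276} = \frac{40096936}{37023}$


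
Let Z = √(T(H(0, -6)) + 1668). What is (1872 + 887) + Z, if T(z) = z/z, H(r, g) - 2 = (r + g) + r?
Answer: 2759 + √1669 ≈ 2799.9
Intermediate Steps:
H(r, g) = 2 + g + 2*r (H(r, g) = 2 + ((r + g) + r) = 2 + ((g + r) + r) = 2 + (g + 2*r) = 2 + g + 2*r)
T(z) = 1
Z = √1669 (Z = √(1 + 1668) = √1669 ≈ 40.853)
(1872 + 887) + Z = (1872 + 887) + √1669 = 2759 + √1669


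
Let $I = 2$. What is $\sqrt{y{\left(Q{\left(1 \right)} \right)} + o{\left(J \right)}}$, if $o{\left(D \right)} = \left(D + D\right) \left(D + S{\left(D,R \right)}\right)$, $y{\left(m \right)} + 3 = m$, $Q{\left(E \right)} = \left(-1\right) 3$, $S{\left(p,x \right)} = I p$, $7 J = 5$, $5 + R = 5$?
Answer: $\frac{12 i}{7} \approx 1.7143 i$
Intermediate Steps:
$R = 0$ ($R = -5 + 5 = 0$)
$J = \frac{5}{7}$ ($J = \frac{1}{7} \cdot 5 = \frac{5}{7} \approx 0.71429$)
$S{\left(p,x \right)} = 2 p$
$Q{\left(E \right)} = -3$
$y{\left(m \right)} = -3 + m$
$o{\left(D \right)} = 6 D^{2}$ ($o{\left(D \right)} = \left(D + D\right) \left(D + 2 D\right) = 2 D 3 D = 6 D^{2}$)
$\sqrt{y{\left(Q{\left(1 \right)} \right)} + o{\left(J \right)}} = \sqrt{\left(-3 - 3\right) + 6 \left(\frac{5}{7}\right)^{2}} = \sqrt{-6 + 6 \cdot \frac{25}{49}} = \sqrt{-6 + \frac{150}{49}} = \sqrt{- \frac{144}{49}} = \frac{12 i}{7}$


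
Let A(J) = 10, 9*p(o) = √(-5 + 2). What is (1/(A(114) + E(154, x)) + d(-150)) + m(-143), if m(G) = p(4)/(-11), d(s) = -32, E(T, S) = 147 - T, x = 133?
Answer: -95/3 - I*√3/99 ≈ -31.667 - 0.017495*I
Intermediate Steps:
p(o) = I*√3/9 (p(o) = √(-5 + 2)/9 = √(-3)/9 = (I*√3)/9 = I*√3/9)
m(G) = -I*√3/99 (m(G) = (I*√3/9)/(-11) = (I*√3/9)*(-1/11) = -I*√3/99)
(1/(A(114) + E(154, x)) + d(-150)) + m(-143) = (1/(10 + (147 - 1*154)) - 32) - I*√3/99 = (1/(10 + (147 - 154)) - 32) - I*√3/99 = (1/(10 - 7) - 32) - I*√3/99 = (1/3 - 32) - I*√3/99 = (⅓ - 32) - I*√3/99 = -95/3 - I*√3/99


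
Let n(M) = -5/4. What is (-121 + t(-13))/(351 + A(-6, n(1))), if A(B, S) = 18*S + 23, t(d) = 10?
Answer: -6/19 ≈ -0.31579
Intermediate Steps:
n(M) = -5/4 (n(M) = -5*¼ = -5/4)
A(B, S) = 23 + 18*S
(-121 + t(-13))/(351 + A(-6, n(1))) = (-121 + 10)/(351 + (23 + 18*(-5/4))) = -111/(351 + (23 - 45/2)) = -111/(351 + ½) = -111/703/2 = -111*2/703 = -6/19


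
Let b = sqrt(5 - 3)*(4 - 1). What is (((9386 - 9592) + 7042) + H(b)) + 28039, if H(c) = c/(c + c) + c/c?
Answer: 69753/2 ≈ 34877.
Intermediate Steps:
b = 3*sqrt(2) (b = sqrt(2)*3 = 3*sqrt(2) ≈ 4.2426)
H(c) = 3/2 (H(c) = c/((2*c)) + 1 = c*(1/(2*c)) + 1 = 1/2 + 1 = 3/2)
(((9386 - 9592) + 7042) + H(b)) + 28039 = (((9386 - 9592) + 7042) + 3/2) + 28039 = ((-206 + 7042) + 3/2) + 28039 = (6836 + 3/2) + 28039 = 13675/2 + 28039 = 69753/2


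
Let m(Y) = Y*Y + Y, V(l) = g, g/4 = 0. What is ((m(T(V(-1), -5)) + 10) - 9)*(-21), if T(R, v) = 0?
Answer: -21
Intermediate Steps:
g = 0 (g = 4*0 = 0)
V(l) = 0
m(Y) = Y + Y² (m(Y) = Y² + Y = Y + Y²)
((m(T(V(-1), -5)) + 10) - 9)*(-21) = ((0*(1 + 0) + 10) - 9)*(-21) = ((0*1 + 10) - 9)*(-21) = ((0 + 10) - 9)*(-21) = (10 - 9)*(-21) = 1*(-21) = -21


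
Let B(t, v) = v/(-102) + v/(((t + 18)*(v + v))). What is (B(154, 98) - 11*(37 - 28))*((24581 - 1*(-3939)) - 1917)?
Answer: -46652643583/17544 ≈ -2.6592e+6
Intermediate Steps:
B(t, v) = 1/(2*(18 + t)) - v/102 (B(t, v) = v*(-1/102) + v/(((18 + t)*(2*v))) = -v/102 + v/((2*v*(18 + t))) = -v/102 + v*(1/(2*v*(18 + t))) = -v/102 + 1/(2*(18 + t)) = 1/(2*(18 + t)) - v/102)
(B(154, 98) - 11*(37 - 28))*((24581 - 1*(-3939)) - 1917) = ((51 - 18*98 - 1*154*98)/(102*(18 + 154)) - 11*(37 - 28))*((24581 - 1*(-3939)) - 1917) = ((1/102)*(51 - 1764 - 15092)/172 - 11*9)*((24581 + 3939) - 1917) = ((1/102)*(1/172)*(-16805) - 99)*(28520 - 1917) = (-16805/17544 - 99)*26603 = -1753661/17544*26603 = -46652643583/17544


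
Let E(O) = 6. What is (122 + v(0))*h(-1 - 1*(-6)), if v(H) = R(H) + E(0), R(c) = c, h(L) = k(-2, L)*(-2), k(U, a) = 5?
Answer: -1280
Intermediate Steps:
h(L) = -10 (h(L) = 5*(-2) = -10)
v(H) = 6 + H (v(H) = H + 6 = 6 + H)
(122 + v(0))*h(-1 - 1*(-6)) = (122 + (6 + 0))*(-10) = (122 + 6)*(-10) = 128*(-10) = -1280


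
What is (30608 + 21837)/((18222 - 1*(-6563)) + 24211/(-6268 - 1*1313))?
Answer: 397585545/187870874 ≈ 2.1163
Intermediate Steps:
(30608 + 21837)/((18222 - 1*(-6563)) + 24211/(-6268 - 1*1313)) = 52445/((18222 + 6563) + 24211/(-6268 - 1313)) = 52445/(24785 + 24211/(-7581)) = 52445/(24785 + 24211*(-1/7581)) = 52445/(24785 - 24211/7581) = 52445/(187870874/7581) = 52445*(7581/187870874) = 397585545/187870874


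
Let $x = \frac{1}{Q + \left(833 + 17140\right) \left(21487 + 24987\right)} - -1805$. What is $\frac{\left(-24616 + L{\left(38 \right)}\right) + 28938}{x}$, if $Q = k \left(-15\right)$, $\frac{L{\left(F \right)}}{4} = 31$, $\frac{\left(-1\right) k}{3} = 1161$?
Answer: $\frac{1856937360681}{753884825918} \approx 2.4632$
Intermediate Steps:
$k = -3483$ ($k = \left(-3\right) 1161 = -3483$)
$L{\left(F \right)} = 124$ ($L{\left(F \right)} = 4 \cdot 31 = 124$)
$Q = 52245$ ($Q = \left(-3483\right) \left(-15\right) = 52245$)
$x = \frac{1507769651836}{835329447}$ ($x = \frac{1}{52245 + \left(833 + 17140\right) \left(21487 + 24987\right)} - -1805 = \frac{1}{52245 + 17973 \cdot 46474} + 1805 = \frac{1}{52245 + 835277202} + 1805 = \frac{1}{835329447} + 1805 = \frac{1507769651836}{835329447} \approx 1805.0$)
$\frac{\left(-24616 + L{\left(38 \right)}\right) + 28938}{x} = \frac{\left(-24616 + 124\right) + 28938}{\frac{1507769651836}{835329447}} = \left(-24492 + 28938\right) \frac{835329447}{1507769651836} = 4446 \cdot \frac{835329447}{1507769651836} = \frac{1856937360681}{753884825918}$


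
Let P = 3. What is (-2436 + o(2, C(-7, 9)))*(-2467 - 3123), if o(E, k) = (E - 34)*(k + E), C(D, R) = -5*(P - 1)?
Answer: 12186200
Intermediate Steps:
C(D, R) = -10 (C(D, R) = -5*(3 - 1) = -5*2 = -10)
o(E, k) = (-34 + E)*(E + k)
(-2436 + o(2, C(-7, 9)))*(-2467 - 3123) = (-2436 + (2² - 34*2 - 34*(-10) + 2*(-10)))*(-2467 - 3123) = (-2436 + (4 - 68 + 340 - 20))*(-5590) = (-2436 + 256)*(-5590) = -2180*(-5590) = 12186200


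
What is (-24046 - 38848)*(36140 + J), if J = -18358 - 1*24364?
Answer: 413968308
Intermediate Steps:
J = -42722 (J = -18358 - 24364 = -42722)
(-24046 - 38848)*(36140 + J) = (-24046 - 38848)*(36140 - 42722) = -62894*(-6582) = 413968308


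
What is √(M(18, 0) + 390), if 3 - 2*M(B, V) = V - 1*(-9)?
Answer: 3*√43 ≈ 19.672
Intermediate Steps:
M(B, V) = -3 - V/2 (M(B, V) = 3/2 - (V - 1*(-9))/2 = 3/2 - (V + 9)/2 = 3/2 - (9 + V)/2 = 3/2 + (-9/2 - V/2) = -3 - V/2)
√(M(18, 0) + 390) = √((-3 - ½*0) + 390) = √((-3 + 0) + 390) = √(-3 + 390) = √387 = 3*√43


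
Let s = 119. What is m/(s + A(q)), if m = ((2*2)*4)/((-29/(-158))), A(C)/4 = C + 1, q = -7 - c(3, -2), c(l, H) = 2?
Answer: 2528/2523 ≈ 1.0020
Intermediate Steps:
q = -9 (q = -7 - 1*2 = -7 - 2 = -9)
A(C) = 4 + 4*C (A(C) = 4*(C + 1) = 4*(1 + C) = 4 + 4*C)
m = 2528/29 (m = (4*4)/((-29*(-1/158))) = 16/(29/158) = 16*(158/29) = 2528/29 ≈ 87.172)
m/(s + A(q)) = 2528/(29*(119 + (4 + 4*(-9)))) = 2528/(29*(119 + (4 - 36))) = 2528/(29*(119 - 32)) = (2528/29)/87 = (2528/29)*(1/87) = 2528/2523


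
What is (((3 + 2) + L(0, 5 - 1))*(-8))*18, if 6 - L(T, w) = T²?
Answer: -1584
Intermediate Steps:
L(T, w) = 6 - T²
(((3 + 2) + L(0, 5 - 1))*(-8))*18 = (((3 + 2) + (6 - 1*0²))*(-8))*18 = ((5 + (6 - 1*0))*(-8))*18 = ((5 + (6 + 0))*(-8))*18 = ((5 + 6)*(-8))*18 = (11*(-8))*18 = -88*18 = -1584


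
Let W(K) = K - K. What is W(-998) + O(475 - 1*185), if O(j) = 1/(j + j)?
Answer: 1/580 ≈ 0.0017241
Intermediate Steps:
W(K) = 0
O(j) = 1/(2*j)
W(-998) + O(475 - 1*185) = 0 + 1/(2*(475 - 1*185)) = 0 + 1/(2*(475 - 185)) = 0 + (½)/290 = 0 + (½)*(1/290) = 0 + 1/580 = 1/580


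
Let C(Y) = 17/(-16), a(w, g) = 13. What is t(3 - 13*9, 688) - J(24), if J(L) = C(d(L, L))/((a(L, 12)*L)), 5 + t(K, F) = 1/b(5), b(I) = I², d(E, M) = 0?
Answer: -618583/124800 ≈ -4.9566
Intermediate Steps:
t(K, F) = -124/25 (t(K, F) = -5 + 1/(5²) = -5 + 1/25 = -124/25)
C(Y) = -17/16 (C(Y) = 17*(-1/16) = -17/16)
J(L) = -17/(208*L) (J(L) = -17*1/(13*L)/16 = -17/(208*L))
t(3 - 13*9, 688) - J(24) = -124/25 - (-17)/(208*24) = -124/25 - 1*(-17/4992) = -124/25 + 17/4992 = -618583/124800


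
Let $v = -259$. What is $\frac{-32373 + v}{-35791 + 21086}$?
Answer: $\frac{32632}{14705} \approx 2.2191$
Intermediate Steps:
$\frac{-32373 + v}{-35791 + 21086} = \frac{-32373 - 259}{-35791 + 21086} = - \frac{32632}{-14705} = \left(-32632\right) \left(- \frac{1}{14705}\right) = \frac{32632}{14705}$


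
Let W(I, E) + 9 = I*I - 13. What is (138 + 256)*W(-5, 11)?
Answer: 1182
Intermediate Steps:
W(I, E) = -22 + I² (W(I, E) = -9 + (I*I - 13) = -9 + (I² - 13) = -9 + (-13 + I²) = -22 + I²)
(138 + 256)*W(-5, 11) = (138 + 256)*(-22 + (-5)²) = 394*(-22 + 25) = 394*3 = 1182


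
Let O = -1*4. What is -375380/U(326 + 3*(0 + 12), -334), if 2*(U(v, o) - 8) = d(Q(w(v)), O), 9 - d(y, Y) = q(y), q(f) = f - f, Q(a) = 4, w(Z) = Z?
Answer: -150152/5 ≈ -30030.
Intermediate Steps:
O = -4
q(f) = 0
d(y, Y) = 9 (d(y, Y) = 9 - 1*0 = 9 + 0 = 9)
U(v, o) = 25/2 (U(v, o) = 8 + (½)*9 = 8 + 9/2 = 25/2)
-375380/U(326 + 3*(0 + 12), -334) = -375380/25/2 = -375380*2/25 = -150152/5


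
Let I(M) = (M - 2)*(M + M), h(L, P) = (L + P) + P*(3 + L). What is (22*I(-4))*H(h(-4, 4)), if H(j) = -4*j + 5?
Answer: 22176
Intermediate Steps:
h(L, P) = L + P + P*(3 + L)
I(M) = 2*M*(-2 + M) (I(M) = (-2 + M)*(2*M) = 2*M*(-2 + M))
H(j) = 5 - 4*j
(22*I(-4))*H(h(-4, 4)) = (22*(2*(-4)*(-2 - 4)))*(5 - 4*(-4 + 4*4 - 4*4)) = (22*(2*(-4)*(-6)))*(5 - 4*(-4 + 16 - 16)) = (22*48)*(5 - 4*(-4)) = 1056*(5 + 16) = 1056*21 = 22176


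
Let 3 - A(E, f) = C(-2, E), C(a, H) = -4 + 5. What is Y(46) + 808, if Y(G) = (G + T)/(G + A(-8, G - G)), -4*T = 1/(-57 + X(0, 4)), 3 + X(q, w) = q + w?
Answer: 2899307/3584 ≈ 808.96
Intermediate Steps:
X(q, w) = -3 + q + w (X(q, w) = -3 + (q + w) = -3 + q + w)
C(a, H) = 1
A(E, f) = 2 (A(E, f) = 3 - 1*1 = 3 - 1 = 2)
T = 1/224 (T = -1/(4*(-57 + (-3 + 0 + 4))) = -1/(4*(-57 + 1)) = -¼/(-56) = -¼*(-1/56) = 1/224 ≈ 0.0044643)
Y(G) = (1/224 + G)/(2 + G) (Y(G) = (G + 1/224)/(G + 2) = (1/224 + G)/(2 + G))
Y(46) + 808 = (1/224 + 46)/(2 + 46) + 808 = (10305/224)/48 + 808 = (1/48)*(10305/224) + 808 = 3435/3584 + 808 = 2899307/3584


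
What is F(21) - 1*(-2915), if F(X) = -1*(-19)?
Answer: 2934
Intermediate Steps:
F(X) = 19
F(21) - 1*(-2915) = 19 - 1*(-2915) = 19 + 2915 = 2934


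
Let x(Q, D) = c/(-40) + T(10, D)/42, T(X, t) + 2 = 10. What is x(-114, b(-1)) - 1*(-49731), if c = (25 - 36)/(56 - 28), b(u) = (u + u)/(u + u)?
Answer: 167096833/3360 ≈ 49731.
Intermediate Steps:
b(u) = 1 (b(u) = (2*u)/((2*u)) = (2*u)*(1/(2*u)) = 1)
T(X, t) = 8 (T(X, t) = -2 + 10 = 8)
c = -11/28 ≈ -0.39286
x(Q, D) = 673/3360 (x(Q, D) = -11/28/(-40) + 8/42 = -11/28*(-1/40) + 8*(1/42) = 11/1120 + 4/21 = 673/3360)
x(-114, b(-1)) - 1*(-49731) = 673/3360 - 1*(-49731) = 673/3360 + 49731 = 167096833/3360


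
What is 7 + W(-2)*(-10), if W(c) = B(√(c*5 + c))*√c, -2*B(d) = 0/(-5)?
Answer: 7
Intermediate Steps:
B(d) = 0 (B(d) = -0/(-5) = -0*(-1)/5 = -½*0 = 0)
W(c) = 0 (W(c) = 0*√c = 0)
7 + W(-2)*(-10) = 7 + 0*(-10) = 7 + 0 = 7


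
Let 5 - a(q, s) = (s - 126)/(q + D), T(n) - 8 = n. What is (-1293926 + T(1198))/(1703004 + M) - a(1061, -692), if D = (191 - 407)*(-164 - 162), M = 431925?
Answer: -857137720027/152598320133 ≈ -5.6170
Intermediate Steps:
D = 70416 (D = -216*(-326) = 70416)
T(n) = 8 + n
a(q, s) = 5 - (-126 + s)/(70416 + q) (a(q, s) = 5 - (s - 126)/(q + 70416) = 5 - (-126 + s)/(70416 + q))
(-1293926 + T(1198))/(1703004 + M) - a(1061, -692) = (-1293926 + (8 + 1198))/(1703004 + 431925) - (352206 - 1*(-692) + 5*1061)/(70416 + 1061) = (-1293926 + 1206)/2134929 - (352206 + 692 + 5305)/71477 = -1292720*1/2134929 - 358203/71477 = -1292720/2134929 - 1*358203/71477 = -1292720/2134929 - 358203/71477 = -857137720027/152598320133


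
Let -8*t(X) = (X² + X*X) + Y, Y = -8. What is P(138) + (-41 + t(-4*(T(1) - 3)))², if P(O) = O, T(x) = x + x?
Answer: 2074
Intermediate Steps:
T(x) = 2*x
t(X) = 1 - X²/4 (t(X) = -((X² + X*X) - 8)/8 = -((X² + X²) - 8)/8 = -(2*X² - 8)/8 = -(-8 + 2*X²)/8 = 1 - X²/4)
P(138) + (-41 + t(-4*(T(1) - 3)))² = 138 + (-41 + (1 - 16*(2*1 - 3)²/4))² = 138 + (-41 + (1 - 16*(2 - 3)²/4))² = 138 + (-41 + (1 - (-4*(-1))²/4))² = 138 + (-41 + (1 - ¼*4²))² = 138 + (-41 + (1 - ¼*16))² = 138 + (-41 + (1 - 4))² = 138 + (-41 - 3)² = 138 + (-44)² = 138 + 1936 = 2074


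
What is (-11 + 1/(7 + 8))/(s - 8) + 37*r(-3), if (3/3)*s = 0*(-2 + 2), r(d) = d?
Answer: -3289/30 ≈ -109.63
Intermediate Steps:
s = 0 (s = 0*(-2 + 2) = 0*0 = 0)
(-11 + 1/(7 + 8))/(s - 8) + 37*r(-3) = (-11 + 1/(7 + 8))/(0 - 8) + 37*(-3) = (-11 + 1/15)/(-8) - 111 = (-11 + 1/15)*(-1/8) - 111 = -164/15*(-1/8) - 111 = 41/30 - 111 = -3289/30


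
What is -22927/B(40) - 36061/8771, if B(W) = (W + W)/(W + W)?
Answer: -201128778/8771 ≈ -22931.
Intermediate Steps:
B(W) = 1 (B(W) = (2*W)/((2*W)) = (2*W)*(1/(2*W)) = 1)
-22927/B(40) - 36061/8771 = -22927/1 - 36061/8771 = -22927*1 - 36061*1/8771 = -22927 - 36061/8771 = -201128778/8771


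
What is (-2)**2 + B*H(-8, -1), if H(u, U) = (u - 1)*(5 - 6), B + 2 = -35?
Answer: -329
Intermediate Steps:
B = -37 (B = -2 - 35 = -37)
H(u, U) = 1 - u (H(u, U) = (-1 + u)*(-1) = 1 - u)
(-2)**2 + B*H(-8, -1) = (-2)**2 - 37*(1 - 1*(-8)) = 4 - 37*(1 + 8) = 4 - 37*9 = 4 - 333 = -329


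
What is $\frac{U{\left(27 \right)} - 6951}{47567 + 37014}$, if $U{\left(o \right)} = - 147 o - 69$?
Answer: $- \frac{10989}{84581} \approx -0.12992$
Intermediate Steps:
$U{\left(o \right)} = -69 - 147 o$
$\frac{U{\left(27 \right)} - 6951}{47567 + 37014} = \frac{\left(-69 - 3969\right) - 6951}{47567 + 37014} = \frac{\left(-69 - 3969\right) - 6951}{84581} = \left(-4038 - 6951\right) \frac{1}{84581} = \left(-10989\right) \frac{1}{84581} = - \frac{10989}{84581}$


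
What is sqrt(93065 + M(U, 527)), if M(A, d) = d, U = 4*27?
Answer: 2*sqrt(23398) ≈ 305.93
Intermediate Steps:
U = 108
sqrt(93065 + M(U, 527)) = sqrt(93065 + 527) = sqrt(93592) = 2*sqrt(23398)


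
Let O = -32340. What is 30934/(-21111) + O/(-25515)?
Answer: -338258/1709991 ≈ -0.19781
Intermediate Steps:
30934/(-21111) + O/(-25515) = 30934/(-21111) - 32340/(-25515) = 30934*(-1/21111) - 32340*(-1/25515) = -30934/21111 + 308/243 = -338258/1709991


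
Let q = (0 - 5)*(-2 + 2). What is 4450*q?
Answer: 0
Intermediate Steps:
q = 0 (q = -5*0 = 0)
4450*q = 4450*0 = 0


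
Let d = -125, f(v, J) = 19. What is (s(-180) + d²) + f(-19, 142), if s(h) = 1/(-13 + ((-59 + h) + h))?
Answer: 6758207/432 ≈ 15644.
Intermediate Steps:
s(h) = 1/(-72 + 2*h) (s(h) = 1/(-13 + (-59 + 2*h)) = 1/(-72 + 2*h))
(s(-180) + d²) + f(-19, 142) = (1/(2*(-36 - 180)) + (-125)²) + 19 = ((½)/(-216) + 15625) + 19 = ((½)*(-1/216) + 15625) + 19 = (-1/432 + 15625) + 19 = 6749999/432 + 19 = 6758207/432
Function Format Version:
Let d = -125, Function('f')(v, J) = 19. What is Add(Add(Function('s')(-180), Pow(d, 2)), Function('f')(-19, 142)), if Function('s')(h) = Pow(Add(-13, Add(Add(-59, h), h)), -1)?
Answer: Rational(6758207, 432) ≈ 15644.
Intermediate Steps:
Function('s')(h) = Pow(Add(-72, Mul(2, h)), -1) (Function('s')(h) = Pow(Add(-13, Add(-59, Mul(2, h))), -1) = Pow(Add(-72, Mul(2, h)), -1))
Add(Add(Function('s')(-180), Pow(d, 2)), Function('f')(-19, 142)) = Add(Add(Mul(Rational(1, 2), Pow(Add(-36, -180), -1)), Pow(-125, 2)), 19) = Add(Add(Mul(Rational(1, 2), Pow(-216, -1)), 15625), 19) = Add(Add(Mul(Rational(1, 2), Rational(-1, 216)), 15625), 19) = Add(Add(Rational(-1, 432), 15625), 19) = Add(Rational(6749999, 432), 19) = Rational(6758207, 432)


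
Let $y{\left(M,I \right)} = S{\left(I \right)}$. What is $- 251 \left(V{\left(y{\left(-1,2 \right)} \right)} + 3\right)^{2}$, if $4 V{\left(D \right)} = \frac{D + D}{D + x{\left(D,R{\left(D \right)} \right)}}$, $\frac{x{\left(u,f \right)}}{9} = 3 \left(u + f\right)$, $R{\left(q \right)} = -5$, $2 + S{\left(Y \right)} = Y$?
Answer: $-2259$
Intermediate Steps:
$S{\left(Y \right)} = -2 + Y$
$y{\left(M,I \right)} = -2 + I$
$x{\left(u,f \right)} = 27 f + 27 u$ ($x{\left(u,f \right)} = 9 \cdot 3 \left(u + f\right) = 9 \cdot 3 \left(f + u\right) = 9 \left(3 f + 3 u\right) = 27 f + 27 u$)
$V{\left(D \right)} = \frac{D}{2 \left(-135 + 28 D\right)}$ ($V{\left(D \right)} = \frac{\left(D + D\right) \frac{1}{D + \left(27 \left(-5\right) + 27 D\right)}}{4} = \frac{2 D \frac{1}{D + \left(-135 + 27 D\right)}}{4} = \frac{2 D \frac{1}{-135 + 28 D}}{4} = \frac{D}{2 \left(-135 + 28 D\right)}$)
$- 251 \left(V{\left(y{\left(-1,2 \right)} \right)} + 3\right)^{2} = - 251 \left(\frac{-2 + 2}{2 \left(-135 + 28 \left(-2 + 2\right)\right)} + 3\right)^{2} = - 251 \left(\frac{1}{2} \cdot 0 \frac{1}{-135 + 28 \cdot 0} + 3\right)^{2} = - 251 \left(\frac{1}{2} \cdot 0 \frac{1}{-135 + 0} + 3\right)^{2} = - 251 \left(\frac{1}{2} \cdot 0 \frac{1}{-135} + 3\right)^{2} = - 251 \left(\frac{1}{2} \cdot 0 \left(- \frac{1}{135}\right) + 3\right)^{2} = - 251 \left(0 + 3\right)^{2} = - 251 \cdot 3^{2} = \left(-251\right) 9 = -2259$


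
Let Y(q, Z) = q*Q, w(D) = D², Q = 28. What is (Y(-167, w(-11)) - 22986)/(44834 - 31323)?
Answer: -27662/13511 ≈ -2.0474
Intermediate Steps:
Y(q, Z) = 28*q (Y(q, Z) = q*28 = 28*q)
(Y(-167, w(-11)) - 22986)/(44834 - 31323) = (28*(-167) - 22986)/(44834 - 31323) = (-4676 - 22986)/13511 = -27662*1/13511 = -27662/13511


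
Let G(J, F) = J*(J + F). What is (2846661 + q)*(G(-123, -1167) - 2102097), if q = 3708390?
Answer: -12739263099777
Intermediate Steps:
G(J, F) = J*(F + J)
(2846661 + q)*(G(-123, -1167) - 2102097) = (2846661 + 3708390)*(-123*(-1167 - 123) - 2102097) = 6555051*(-123*(-1290) - 2102097) = 6555051*(158670 - 2102097) = 6555051*(-1943427) = -12739263099777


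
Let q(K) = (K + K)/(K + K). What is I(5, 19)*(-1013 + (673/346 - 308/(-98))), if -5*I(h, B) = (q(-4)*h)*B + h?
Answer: 24411630/1211 ≈ 20158.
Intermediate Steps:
q(K) = 1 (q(K) = (2*K)/((2*K)) = (2*K)*(1/(2*K)) = 1)
I(h, B) = -h/5 - B*h/5 (I(h, B) = -((1*h)*B + h)/5 = -(h*B + h)/5 = -(B*h + h)/5 = -(h + B*h)/5 = -h/5 - B*h/5)
I(5, 19)*(-1013 + (673/346 - 308/(-98))) = (-1/5*5*(1 + 19))*(-1013 + (673/346 - 308/(-98))) = (-1/5*5*20)*(-1013 + (673*(1/346) - 308*(-1/98))) = -20*(-1013 + (673/346 + 22/7)) = -20*(-1013 + 12323/2422) = -20*(-2441163/2422) = 24411630/1211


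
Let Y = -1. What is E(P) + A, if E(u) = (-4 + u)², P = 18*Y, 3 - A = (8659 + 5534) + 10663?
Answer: -24369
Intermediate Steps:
A = -24853 (A = 3 - ((8659 + 5534) + 10663) = 3 - (14193 + 10663) = 3 - 1*24856 = 3 - 24856 = -24853)
P = -18 (P = 18*(-1) = -18)
E(P) + A = (-4 - 18)² - 24853 = (-22)² - 24853 = 484 - 24853 = -24369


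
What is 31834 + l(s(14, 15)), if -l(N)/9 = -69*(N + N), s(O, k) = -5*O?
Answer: -55106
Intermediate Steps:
l(N) = 1242*N (l(N) = -(-621)*(N + N) = -(-621)*2*N = -(-1242)*N = 1242*N)
31834 + l(s(14, 15)) = 31834 + 1242*(-5*14) = 31834 + 1242*(-70) = 31834 - 86940 = -55106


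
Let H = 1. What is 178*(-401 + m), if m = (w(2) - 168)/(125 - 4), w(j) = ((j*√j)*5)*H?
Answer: -8666642/121 + 1780*√2/121 ≈ -71604.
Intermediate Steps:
w(j) = 5*j^(3/2) (w(j) = ((j*√j)*5)*1 = (j^(3/2)*5)*1 = (5*j^(3/2))*1 = 5*j^(3/2))
m = -168/121 + 10*√2/121 (m = (5*2^(3/2) - 168)/(125 - 4) = (5*(2*√2) - 168)/121 = (10*√2 - 168)*(1/121) = (-168 + 10*√2)*(1/121) = -168/121 + 10*√2/121 ≈ -1.2716)
178*(-401 + m) = 178*(-401 + (-168/121 + 10*√2/121)) = 178*(-48689/121 + 10*√2/121) = -8666642/121 + 1780*√2/121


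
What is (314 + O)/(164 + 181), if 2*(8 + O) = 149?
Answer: 761/690 ≈ 1.1029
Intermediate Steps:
O = 133/2 (O = -8 + (½)*149 = -8 + 149/2 = 133/2 ≈ 66.500)
(314 + O)/(164 + 181) = (314 + 133/2)/(164 + 181) = (761/2)/345 = (761/2)*(1/345) = 761/690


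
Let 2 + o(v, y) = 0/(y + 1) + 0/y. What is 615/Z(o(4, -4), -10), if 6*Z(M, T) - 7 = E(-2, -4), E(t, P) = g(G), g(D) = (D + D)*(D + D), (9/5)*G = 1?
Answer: 298890/667 ≈ 448.11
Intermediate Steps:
G = 5/9 (G = (5/9)*1 = 5/9 ≈ 0.55556)
g(D) = 4*D² (g(D) = (2*D)*(2*D) = 4*D²)
E(t, P) = 100/81 (E(t, P) = 4*(5/9)² = 4*(25/81) = 100/81)
o(v, y) = -2 (o(v, y) = -2 + (0/(y + 1) + 0/y) = -2 + (0/(1 + y) + 0) = -2 + (0 + 0) = -2 + 0 = -2)
Z(M, T) = 667/486 (Z(M, T) = 7/6 + (⅙)*(100/81) = 7/6 + 50/243 = 667/486)
615/Z(o(4, -4), -10) = 615/(667/486) = 615*(486/667) = 298890/667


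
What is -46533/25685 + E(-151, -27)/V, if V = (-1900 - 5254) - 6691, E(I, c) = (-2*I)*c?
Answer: -28987593/23707255 ≈ -1.2227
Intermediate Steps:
E(I, c) = -2*I*c
V = -13845 (V = -7154 - 6691 = -13845)
-46533/25685 + E(-151, -27)/V = -46533/25685 - 2*(-151)*(-27)/(-13845) = -46533*1/25685 - 8154*(-1/13845) = -46533/25685 + 2718/4615 = -28987593/23707255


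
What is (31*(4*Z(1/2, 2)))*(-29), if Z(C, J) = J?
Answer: -7192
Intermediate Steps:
(31*(4*Z(1/2, 2)))*(-29) = (31*(4*2))*(-29) = (31*8)*(-29) = 248*(-29) = -7192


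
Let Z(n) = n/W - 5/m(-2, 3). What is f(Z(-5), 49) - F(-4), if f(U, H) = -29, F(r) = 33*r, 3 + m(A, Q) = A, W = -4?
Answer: 103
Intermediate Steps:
m(A, Q) = -3 + A
Z(n) = 1 - n/4 (Z(n) = n/(-4) - 5/(-3 - 2) = n*(-1/4) - 5/(-5) = -n/4 - 5*(-1/5) = -n/4 + 1 = 1 - n/4)
f(Z(-5), 49) - F(-4) = -29 - 33*(-4) = -29 - 1*(-132) = -29 + 132 = 103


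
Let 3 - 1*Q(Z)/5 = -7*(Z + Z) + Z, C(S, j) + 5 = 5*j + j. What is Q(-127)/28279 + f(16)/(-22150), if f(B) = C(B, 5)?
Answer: -7328919/25055194 ≈ -0.29251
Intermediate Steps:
C(S, j) = -5 + 6*j (C(S, j) = -5 + (5*j + j) = -5 + 6*j)
f(B) = 25 (f(B) = -5 + 6*5 = -5 + 30 = 25)
Q(Z) = 15 + 65*Z (Q(Z) = 15 - 5*(-7*(Z + Z) + Z) = 15 - 5*(-14*Z + Z) = 15 - (-65)*Z = 15 + 65*Z)
Q(-127)/28279 + f(16)/(-22150) = (15 + 65*(-127))/28279 + 25/(-22150) = (15 - 8255)*(1/28279) + 25*(-1/22150) = -8240*1/28279 - 1/886 = -8240/28279 - 1/886 = -7328919/25055194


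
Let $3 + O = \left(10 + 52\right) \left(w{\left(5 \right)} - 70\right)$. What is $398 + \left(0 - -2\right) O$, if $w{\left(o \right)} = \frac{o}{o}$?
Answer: $-8164$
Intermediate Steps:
$w{\left(o \right)} = 1$
$O = -4281$ ($O = -3 + \left(10 + 52\right) \left(1 - 70\right) = -3 + 62 \left(-69\right) = -3 - 4278 = -4281$)
$398 + \left(0 - -2\right) O = 398 + \left(0 - -2\right) \left(-4281\right) = 398 + \left(0 + 2\right) \left(-4281\right) = 398 + 2 \left(-4281\right) = 398 - 8562 = -8164$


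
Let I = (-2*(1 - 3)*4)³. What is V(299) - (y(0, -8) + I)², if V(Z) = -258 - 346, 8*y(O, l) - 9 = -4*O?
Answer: -1074370385/64 ≈ -1.6787e+7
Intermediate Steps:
y(O, l) = 9/8 - O/2 (y(O, l) = 9/8 + (-4*O)/8 = 9/8 - O/2)
I = 4096 (I = (-2*(-2)*4)³ = (4*4)³ = 16³ = 4096)
V(Z) = -604
V(299) - (y(0, -8) + I)² = -604 - ((9/8 - ½*0) + 4096)² = -604 - ((9/8 + 0) + 4096)² = -604 - (9/8 + 4096)² = -604 - (32777/8)² = -604 - 1*1074331729/64 = -604 - 1074331729/64 = -1074370385/64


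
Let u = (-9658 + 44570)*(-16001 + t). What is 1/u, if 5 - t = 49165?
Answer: -1/2274900832 ≈ -4.3958e-10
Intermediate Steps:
t = -49160 (t = 5 - 1*49165 = 5 - 49165 = -49160)
u = -2274900832 (u = (-9658 + 44570)*(-16001 - 49160) = 34912*(-65161) = -2274900832)
1/u = 1/(-2274900832) = -1/2274900832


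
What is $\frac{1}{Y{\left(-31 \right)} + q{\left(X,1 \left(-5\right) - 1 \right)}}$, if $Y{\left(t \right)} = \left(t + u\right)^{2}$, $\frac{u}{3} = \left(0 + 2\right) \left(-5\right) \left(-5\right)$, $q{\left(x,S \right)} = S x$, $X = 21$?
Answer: $\frac{1}{14035} \approx 7.125 \cdot 10^{-5}$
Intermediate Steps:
$u = 150$ ($u = 3 \left(0 + 2\right) \left(-5\right) \left(-5\right) = 3 \cdot 2 \left(-5\right) \left(-5\right) = 3 \left(\left(-10\right) \left(-5\right)\right) = 3 \cdot 50 = 150$)
$Y{\left(t \right)} = \left(150 + t\right)^{2}$ ($Y{\left(t \right)} = \left(t + 150\right)^{2} = \left(150 + t\right)^{2}$)
$\frac{1}{Y{\left(-31 \right)} + q{\left(X,1 \left(-5\right) - 1 \right)}} = \frac{1}{\left(150 - 31\right)^{2} + \left(1 \left(-5\right) - 1\right) 21} = \frac{1}{119^{2} + \left(-5 - 1\right) 21} = \frac{1}{14161 - 126} = \frac{1}{14035}$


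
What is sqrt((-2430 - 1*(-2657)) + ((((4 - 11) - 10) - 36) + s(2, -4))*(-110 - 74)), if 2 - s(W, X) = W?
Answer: sqrt(9979) ≈ 99.895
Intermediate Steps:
s(W, X) = 2 - W
sqrt((-2430 - 1*(-2657)) + ((((4 - 11) - 10) - 36) + s(2, -4))*(-110 - 74)) = sqrt((-2430 - 1*(-2657)) + ((((4 - 11) - 10) - 36) + (2 - 1*2))*(-110 - 74)) = sqrt((-2430 + 2657) + (((-7 - 10) - 36) + (2 - 2))*(-184)) = sqrt(227 + ((-17 - 36) + 0)*(-184)) = sqrt(227 + (-53 + 0)*(-184)) = sqrt(227 - 53*(-184)) = sqrt(227 + 9752) = sqrt(9979)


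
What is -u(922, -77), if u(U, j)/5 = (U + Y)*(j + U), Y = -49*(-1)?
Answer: -4102475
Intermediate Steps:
Y = 49
u(U, j) = 5*(49 + U)*(U + j) (u(U, j) = 5*((U + 49)*(j + U)) = 5*((49 + U)*(U + j)) = 5*(49 + U)*(U + j))
-u(922, -77) = -(5*922² + 245*922 + 245*(-77) + 5*922*(-77)) = -(5*850084 + 225890 - 18865 - 354970) = -(4250420 + 225890 - 18865 - 354970) = -1*4102475 = -4102475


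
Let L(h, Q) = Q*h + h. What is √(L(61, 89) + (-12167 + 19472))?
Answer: √12795 ≈ 113.11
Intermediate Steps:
L(h, Q) = h + Q*h
√(L(61, 89) + (-12167 + 19472)) = √(61*(1 + 89) + (-12167 + 19472)) = √(61*90 + 7305) = √(5490 + 7305) = √12795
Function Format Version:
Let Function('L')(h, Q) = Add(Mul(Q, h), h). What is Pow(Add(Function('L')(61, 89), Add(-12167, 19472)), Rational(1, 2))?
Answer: Pow(12795, Rational(1, 2)) ≈ 113.11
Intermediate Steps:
Function('L')(h, Q) = Add(h, Mul(Q, h))
Pow(Add(Function('L')(61, 89), Add(-12167, 19472)), Rational(1, 2)) = Pow(Add(Mul(61, Add(1, 89)), Add(-12167, 19472)), Rational(1, 2)) = Pow(Add(Mul(61, 90), 7305), Rational(1, 2)) = Pow(Add(5490, 7305), Rational(1, 2)) = Pow(12795, Rational(1, 2))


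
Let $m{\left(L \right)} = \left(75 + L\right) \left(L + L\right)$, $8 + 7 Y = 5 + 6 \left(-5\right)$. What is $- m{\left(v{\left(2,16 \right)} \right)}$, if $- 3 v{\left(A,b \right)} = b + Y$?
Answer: $\frac{236368}{441} \approx 535.98$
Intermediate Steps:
$Y = - \frac{33}{7}$ ($Y = - \frac{8}{7} + \frac{5 + 6 \left(-5\right)}{7} = - \frac{8}{7} + \frac{5 - 30}{7} = - \frac{8}{7} + \frac{1}{7} \left(-25\right) = - \frac{8}{7} - \frac{25}{7} = - \frac{33}{7} \approx -4.7143$)
$v{\left(A,b \right)} = \frac{11}{7} - \frac{b}{3}$ ($v{\left(A,b \right)} = - \frac{b - \frac{33}{7}}{3} = - \frac{- \frac{33}{7} + b}{3} = \frac{11}{7} - \frac{b}{3}$)
$m{\left(L \right)} = 2 L \left(75 + L\right)$ ($m{\left(L \right)} = \left(75 + L\right) 2 L = 2 L \left(75 + L\right)$)
$- m{\left(v{\left(2,16 \right)} \right)} = - 2 \left(\frac{11}{7} - \frac{16}{3}\right) \left(75 + \left(\frac{11}{7} - \frac{16}{3}\right)\right) = - \frac{2 \left(-79\right) \left(75 - \frac{79}{21}\right)}{21} = - \frac{2 \left(-79\right) 1496}{21 \cdot 21} = \left(-1\right) \left(- \frac{236368}{441}\right) = \frac{236368}{441}$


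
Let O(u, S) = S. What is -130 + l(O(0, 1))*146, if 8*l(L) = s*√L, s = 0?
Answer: -130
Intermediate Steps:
l(L) = 0 (l(L) = (0*√L)/8 = (⅛)*0 = 0)
-130 + l(O(0, 1))*146 = -130 + 0*146 = -130 + 0 = -130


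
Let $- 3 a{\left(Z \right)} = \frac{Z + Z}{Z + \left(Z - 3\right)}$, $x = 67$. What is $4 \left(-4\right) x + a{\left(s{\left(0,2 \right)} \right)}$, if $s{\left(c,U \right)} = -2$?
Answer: $- \frac{22516}{21} \approx -1072.2$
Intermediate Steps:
$a{\left(Z \right)} = - \frac{2 Z}{3 \left(-3 + 2 Z\right)}$ ($a{\left(Z \right)} = - \frac{\left(Z + Z\right) \frac{1}{Z + \left(Z - 3\right)}}{3} = - \frac{2 Z \frac{1}{Z + \left(Z - 3\right)}}{3} = - \frac{2 Z \frac{1}{Z + \left(-3 + Z\right)}}{3} = - \frac{2 Z \frac{1}{-3 + 2 Z}}{3} = - \frac{2 Z}{3 \left(-3 + 2 Z\right)}$)
$4 \left(-4\right) x + a{\left(s{\left(0,2 \right)} \right)} = 4 \left(-4\right) 67 - - \frac{4}{-9 + 6 \left(-2\right)} = \left(-16\right) 67 - - \frac{4}{-9 - 12} = -1072 - - \frac{4}{-21} = -1072 - \left(-4\right) \left(- \frac{1}{21}\right) = -1072 - \frac{4}{21} = - \frac{22516}{21}$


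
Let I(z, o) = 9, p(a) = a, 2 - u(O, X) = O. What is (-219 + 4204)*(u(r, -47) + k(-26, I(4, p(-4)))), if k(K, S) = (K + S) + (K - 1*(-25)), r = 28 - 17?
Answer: -107595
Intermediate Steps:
r = 11
u(O, X) = 2 - O
k(K, S) = 25 + S + 2*K (k(K, S) = (K + S) + (K + 25) = (K + S) + (25 + K) = 25 + S + 2*K)
(-219 + 4204)*(u(r, -47) + k(-26, I(4, p(-4)))) = (-219 + 4204)*((2 - 1*11) + (25 + 9 + 2*(-26))) = 3985*((2 - 11) + (25 + 9 - 52)) = 3985*(-9 - 18) = 3985*(-27) = -107595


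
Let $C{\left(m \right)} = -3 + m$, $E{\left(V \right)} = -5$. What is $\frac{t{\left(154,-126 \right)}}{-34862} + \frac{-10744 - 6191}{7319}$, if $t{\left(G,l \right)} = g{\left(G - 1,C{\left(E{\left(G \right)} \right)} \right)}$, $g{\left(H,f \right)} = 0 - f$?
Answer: $- \frac{295223261}{127577489} \approx -2.3141$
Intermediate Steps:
$g{\left(H,f \right)} = - f$
$t{\left(G,l \right)} = 8$ ($t{\left(G,l \right)} = - (-3 - 5) = \left(-1\right) \left(-8\right) = 8$)
$\frac{t{\left(154,-126 \right)}}{-34862} + \frac{-10744 - 6191}{7319} = \frac{8}{-34862} + \frac{-10744 - 6191}{7319} = 8 \left(- \frac{1}{34862}\right) - \frac{16935}{7319} = - \frac{4}{17431} - \frac{16935}{7319} = - \frac{295223261}{127577489}$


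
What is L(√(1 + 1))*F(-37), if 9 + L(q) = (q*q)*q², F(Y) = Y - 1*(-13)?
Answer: 120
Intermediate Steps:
F(Y) = 13 + Y (F(Y) = Y + 13 = 13 + Y)
L(q) = -9 + q⁴ (L(q) = -9 + (q*q)*q² = -9 + q²*q² = -9 + q⁴)
L(√(1 + 1))*F(-37) = (-9 + (√(1 + 1))⁴)*(13 - 37) = (-9 + (√2)⁴)*(-24) = (-9 + 4)*(-24) = -5*(-24) = 120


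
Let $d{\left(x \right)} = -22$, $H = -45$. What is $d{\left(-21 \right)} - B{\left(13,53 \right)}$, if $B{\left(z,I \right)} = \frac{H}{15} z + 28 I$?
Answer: $-1467$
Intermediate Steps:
$B{\left(z,I \right)} = - 3 z + 28 I$ ($B{\left(z,I \right)} = - \frac{45}{15} z + 28 I = \left(-45\right) \frac{1}{15} z + 28 I = - 3 z + 28 I$)
$d{\left(-21 \right)} - B{\left(13,53 \right)} = -22 - \left(\left(-3\right) 13 + 28 \cdot 53\right) = -22 - \left(-39 + 1484\right) = -22 - 1445 = -1467$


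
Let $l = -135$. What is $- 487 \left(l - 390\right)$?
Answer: $255675$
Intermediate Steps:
$- 487 \left(l - 390\right) = - 487 \left(-135 - 390\right) = \left(-487\right) \left(-525\right) = 255675$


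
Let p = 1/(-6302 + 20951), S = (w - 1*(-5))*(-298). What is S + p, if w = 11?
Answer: -69846431/14649 ≈ -4768.0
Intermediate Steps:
S = -4768 (S = (11 - 1*(-5))*(-298) = (11 + 5)*(-298) = 16*(-298) = -4768)
p = 1/14649 ≈ 6.8264e-5
S + p = -4768 + 1/14649 = -69846431/14649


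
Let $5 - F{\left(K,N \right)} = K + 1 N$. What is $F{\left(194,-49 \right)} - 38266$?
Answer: $-38406$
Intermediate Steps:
$F{\left(K,N \right)} = 5 - K - N$ ($F{\left(K,N \right)} = 5 - \left(K + 1 N\right) = 5 - \left(K + N\right) = 5 - K - N$)
$F{\left(194,-49 \right)} - 38266 = \left(5 - 194 - -49\right) - 38266 = \left(5 - 194 + 49\right) - 38266 = -140 - 38266 = -38406$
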